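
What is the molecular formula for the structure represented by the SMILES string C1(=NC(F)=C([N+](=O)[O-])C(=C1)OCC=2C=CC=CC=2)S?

C12H9FN2O3S

Heavy atoms from the SMILES: 12 C, 1 F, 2 N, 3 O, 1 S.
Implicit hydrogens by atom environment:
  6 × C (aromatic): 1 H each → 6
  5 × C (aromatic): no H
  2 × O: no H
  1 × C: 2 H
  1 × F: no H
  1 × N (aromatic): no H
  1 × N (charge +1): no H
  1 × O (charge -1): no H
  1 × S: 1 H
  Total hydrogens = 9.
Molecular formula: C12H9FN2O3S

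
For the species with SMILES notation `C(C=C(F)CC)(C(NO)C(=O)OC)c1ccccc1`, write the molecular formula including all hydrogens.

Heavy atoms from the SMILES: 14 C, 1 F, 1 N, 3 O.
Implicit hydrogens by atom environment:
  5 × C (aromatic): 1 H each → 5
  3 × C: 1 H each → 3
  2 × C: 3 H each → 6
  2 × C: no H
  2 × O: no H
  1 × C: 2 H
  1 × C (aromatic): no H
  1 × F: no H
  1 × N: 1 H
  1 × O: 1 H
  Total hydrogens = 18.
Molecular formula: C14H18FNO3

C14H18FNO3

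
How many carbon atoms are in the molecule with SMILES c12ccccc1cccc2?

The symbol for carbon appears 10 times in the SMILES. Lowercase c denotes aromatic carbon and counts toward C.

10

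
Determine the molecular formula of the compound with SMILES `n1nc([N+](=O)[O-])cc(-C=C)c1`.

C6H5N3O2

Heavy atoms from the SMILES: 6 C, 3 N, 2 O.
Implicit hydrogens by atom environment:
  2 × C (aromatic): 1 H each → 2
  2 × C (aromatic): no H
  2 × N (aromatic): no H
  1 × C: 2 H
  1 × C: 1 H
  1 × N (charge +1): no H
  1 × O: no H
  1 × O (charge -1): no H
  Total hydrogens = 5.
Molecular formula: C6H5N3O2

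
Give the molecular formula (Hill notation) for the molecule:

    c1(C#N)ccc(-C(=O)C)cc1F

Heavy atoms from the SMILES: 9 C, 1 F, 1 N, 1 O.
Implicit hydrogens by atom environment:
  3 × C (aromatic): 1 H each → 3
  3 × C (aromatic): no H
  2 × C: no H
  1 × C: 3 H
  1 × F: no H
  1 × N: no H
  1 × O: no H
  Total hydrogens = 6.
Molecular formula: C9H6FNO

C9H6FNO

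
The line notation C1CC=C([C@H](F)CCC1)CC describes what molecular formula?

Heavy atoms from the SMILES: 10 C, 1 F.
Implicit hydrogens by atom environment:
  6 × C: 2 H each → 12
  2 × C: 1 H each → 2
  1 × C: 3 H
  1 × C: no H
  1 × F: no H
  Total hydrogens = 17.
Molecular formula: C10H17F

C10H17F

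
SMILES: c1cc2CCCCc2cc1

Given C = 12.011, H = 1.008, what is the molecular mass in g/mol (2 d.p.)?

Molecular formula: C10H12.
M = 10×12.011 + 12×1.008 = 132.21 g/mol.

132.21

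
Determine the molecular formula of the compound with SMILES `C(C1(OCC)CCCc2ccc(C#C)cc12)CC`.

C17H22O

Heavy atoms from the SMILES: 17 C, 1 O.
Implicit hydrogens by atom environment:
  6 × C: 2 H each → 12
  3 × C (aromatic): 1 H each → 3
  3 × C (aromatic): no H
  2 × C: 3 H each → 6
  2 × C: no H
  1 × C: 1 H
  1 × O: no H
  Total hydrogens = 22.
Molecular formula: C17H22O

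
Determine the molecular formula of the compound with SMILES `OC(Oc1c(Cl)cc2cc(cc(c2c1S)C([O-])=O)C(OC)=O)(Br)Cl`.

C14H8BrCl2O6S-

Heavy atoms from the SMILES: 1 Br, 14 C, 2 Cl, 6 O, 1 S.
Implicit hydrogens by atom environment:
  7 × C (aromatic): no H
  4 × O: no H
  3 × C (aromatic): 1 H each → 3
  3 × C: no H
  2 × Cl: no H
  1 × Br: no H
  1 × C: 3 H
  1 × O: 1 H
  1 × O (charge -1): no H
  1 × S: 1 H
  Total hydrogens = 8.
Net charge -1.
Molecular formula: C14H8BrCl2O6S-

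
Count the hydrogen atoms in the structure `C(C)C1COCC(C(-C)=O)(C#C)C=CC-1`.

18

Hydrogens are implicit in SMILES; fill each atom to its normal valence:
  4 × C: 2 H each → 8
  4 × C: 1 H each → 4
  3 × C: no H
  2 × C: 3 H each → 6
  2 × O: no H
  Total hydrogens = 18.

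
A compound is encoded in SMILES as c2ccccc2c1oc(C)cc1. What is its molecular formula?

C11H10O

Heavy atoms from the SMILES: 11 C, 1 O.
Implicit hydrogens by atom environment:
  7 × C (aromatic): 1 H each → 7
  3 × C (aromatic): no H
  1 × C: 3 H
  1 × O (aromatic): no H
  Total hydrogens = 10.
Molecular formula: C11H10O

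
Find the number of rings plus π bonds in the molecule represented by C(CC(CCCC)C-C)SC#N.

2

Molecular formula from the SMILES: C10H19NS.
DoU = (2C + 2 + N − H − X)/2 = (2·10 + 2 + 1 − 19 − 0)/2 = 4/2 = 2.
(Structurally: 0 ring(s) + 2 π bond(s) = 2.)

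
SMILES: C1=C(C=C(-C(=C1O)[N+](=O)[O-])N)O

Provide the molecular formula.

Heavy atoms from the SMILES: 6 C, 2 N, 4 O.
Implicit hydrogens by atom environment:
  4 × C (aromatic): no H
  2 × C (aromatic): 1 H each → 2
  2 × O: 1 H each → 2
  1 × N: 2 H
  1 × N (charge +1): no H
  1 × O: no H
  1 × O (charge -1): no H
  Total hydrogens = 6.
Molecular formula: C6H6N2O4

C6H6N2O4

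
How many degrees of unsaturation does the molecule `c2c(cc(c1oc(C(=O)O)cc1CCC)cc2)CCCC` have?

8

Molecular formula from the SMILES: C18H22O3.
DoU = (2C + 2 + N − H − X)/2 = (2·18 + 2 + 0 − 22 − 0)/2 = 16/2 = 8.
(Structurally: 2 ring(s) + 6 π bond(s) = 8.)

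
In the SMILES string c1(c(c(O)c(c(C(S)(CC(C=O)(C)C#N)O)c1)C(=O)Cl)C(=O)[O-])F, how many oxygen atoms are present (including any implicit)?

6

The symbol for oxygen appears 6 times in the SMILES.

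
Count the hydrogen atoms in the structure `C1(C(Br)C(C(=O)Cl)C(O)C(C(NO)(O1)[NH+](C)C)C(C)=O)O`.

Hydrogens are implicit in SMILES; fill each atom to its normal valence:
  5 × C: 1 H each → 5
  3 × C: 3 H each → 9
  3 × C: no H
  3 × O: 1 H each → 3
  3 × O: no H
  1 × Br: no H
  1 × Cl: no H
  1 × N: 1 H
  1 × N (charge +1): 1 H
  Total hydrogens = 19.

19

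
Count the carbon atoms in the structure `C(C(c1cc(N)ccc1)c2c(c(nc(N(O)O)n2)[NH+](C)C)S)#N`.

14

The symbol for carbon appears 14 times in the SMILES. Lowercase c denotes aromatic carbon and counts toward C.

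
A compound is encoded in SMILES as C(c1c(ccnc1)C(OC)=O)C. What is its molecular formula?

Heavy atoms from the SMILES: 9 C, 1 N, 2 O.
Implicit hydrogens by atom environment:
  3 × C (aromatic): 1 H each → 3
  2 × C: 3 H each → 6
  2 × C (aromatic): no H
  2 × O: no H
  1 × C: 2 H
  1 × C: no H
  1 × N (aromatic): no H
  Total hydrogens = 11.
Molecular formula: C9H11NO2

C9H11NO2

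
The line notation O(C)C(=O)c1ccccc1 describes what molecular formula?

C8H8O2

Heavy atoms from the SMILES: 8 C, 2 O.
Implicit hydrogens by atom environment:
  5 × C (aromatic): 1 H each → 5
  2 × O: no H
  1 × C: 3 H
  1 × C (aromatic): no H
  1 × C: no H
  Total hydrogens = 8.
Molecular formula: C8H8O2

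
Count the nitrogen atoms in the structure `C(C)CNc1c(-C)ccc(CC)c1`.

The symbol for nitrogen appears 1 time in the SMILES.

1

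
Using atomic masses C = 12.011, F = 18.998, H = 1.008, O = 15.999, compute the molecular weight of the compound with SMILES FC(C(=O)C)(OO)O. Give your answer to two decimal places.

124.07

Molecular formula: C3H5FO4.
M = 3×12.011 + 1×18.998 + 5×1.008 + 4×15.999 = 124.07 g/mol.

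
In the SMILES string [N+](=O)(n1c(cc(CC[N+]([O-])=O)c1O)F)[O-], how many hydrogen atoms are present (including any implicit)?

Hydrogens are implicit in SMILES; fill each atom to its normal valence:
  3 × C (aromatic): no H
  2 × C: 2 H each → 4
  2 × N (charge +1): no H
  2 × O: no H
  2 × O (charge -1): no H
  1 × C (aromatic): 1 H
  1 × F: no H
  1 × N (aromatic): no H
  1 × O: 1 H
  Total hydrogens = 6.

6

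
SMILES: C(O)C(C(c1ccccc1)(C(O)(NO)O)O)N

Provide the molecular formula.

Heavy atoms from the SMILES: 10 C, 2 N, 5 O.
Implicit hydrogens by atom environment:
  5 × C (aromatic): 1 H each → 5
  5 × O: 1 H each → 5
  2 × C: no H
  1 × C: 2 H
  1 × C: 1 H
  1 × C (aromatic): no H
  1 × N: 2 H
  1 × N: 1 H
  Total hydrogens = 16.
Molecular formula: C10H16N2O5

C10H16N2O5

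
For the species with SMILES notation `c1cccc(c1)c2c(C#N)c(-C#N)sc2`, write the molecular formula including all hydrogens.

C12H6N2S

Heavy atoms from the SMILES: 12 C, 2 N, 1 S.
Implicit hydrogens by atom environment:
  6 × C (aromatic): 1 H each → 6
  4 × C (aromatic): no H
  2 × C: no H
  2 × N: no H
  1 × S (aromatic): no H
  Total hydrogens = 6.
Molecular formula: C12H6N2S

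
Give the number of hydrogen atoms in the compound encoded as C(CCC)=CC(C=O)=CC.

14

Hydrogens are implicit in SMILES; fill each atom to its normal valence:
  4 × C: 1 H each → 4
  2 × C: 3 H each → 6
  2 × C: 2 H each → 4
  1 × C: no H
  1 × O: no H
  Total hydrogens = 14.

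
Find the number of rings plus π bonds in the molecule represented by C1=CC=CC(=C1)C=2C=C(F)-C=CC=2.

8

Molecular formula from the SMILES: C12H9F.
DoU = (2C + 2 + N − H − X)/2 = (2·12 + 2 + 0 − 9 − 1)/2 = 16/2 = 8.
(Structurally: 2 ring(s) + 6 π bond(s) = 8.)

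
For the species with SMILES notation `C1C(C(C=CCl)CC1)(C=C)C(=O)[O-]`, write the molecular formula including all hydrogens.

Heavy atoms from the SMILES: 10 C, 1 Cl, 2 O.
Implicit hydrogens by atom environment:
  4 × C: 2 H each → 8
  4 × C: 1 H each → 4
  2 × C: no H
  1 × Cl: no H
  1 × O: no H
  1 × O (charge -1): no H
  Total hydrogens = 12.
Net charge -1.
Molecular formula: C10H12ClO2-

C10H12ClO2-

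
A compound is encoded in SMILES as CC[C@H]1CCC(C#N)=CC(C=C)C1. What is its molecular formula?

C12H17N

Heavy atoms from the SMILES: 12 C, 1 N.
Implicit hydrogens by atom environment:
  5 × C: 2 H each → 10
  4 × C: 1 H each → 4
  2 × C: no H
  1 × C: 3 H
  1 × N: no H
  Total hydrogens = 17.
Molecular formula: C12H17N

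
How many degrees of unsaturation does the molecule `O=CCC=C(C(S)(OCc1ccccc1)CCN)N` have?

Molecular formula from the SMILES: C14H20N2O2S.
DoU = (2C + 2 + N − H − X)/2 = (2·14 + 2 + 2 − 20 − 0)/2 = 12/2 = 6.
(Structurally: 1 ring(s) + 5 π bond(s) = 6.)

6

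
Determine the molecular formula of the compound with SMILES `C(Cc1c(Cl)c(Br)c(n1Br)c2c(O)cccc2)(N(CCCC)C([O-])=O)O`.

C17H18Br2ClN2O4-

Heavy atoms from the SMILES: 2 Br, 17 C, 1 Cl, 2 N, 4 O.
Implicit hydrogens by atom environment:
  6 × C (aromatic): no H
  4 × C: 2 H each → 8
  4 × C (aromatic): 1 H each → 4
  2 × Br: no H
  2 × O: 1 H each → 2
  1 × C: 3 H
  1 × C: 1 H
  1 × C: no H
  1 × Cl: no H
  1 × N (aromatic): no H
  1 × N: no H
  1 × O: no H
  1 × O (charge -1): no H
  Total hydrogens = 18.
Net charge -1.
Molecular formula: C17H18Br2ClN2O4-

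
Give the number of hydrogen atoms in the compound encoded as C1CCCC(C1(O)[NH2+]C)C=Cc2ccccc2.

Hydrogens are implicit in SMILES; fill each atom to its normal valence:
  5 × C (aromatic): 1 H each → 5
  4 × C: 2 H each → 8
  3 × C: 1 H each → 3
  1 × C: 3 H
  1 × C: no H
  1 × C (aromatic): no H
  1 × N (charge +1): 2 H
  1 × O: 1 H
  Total hydrogens = 22.

22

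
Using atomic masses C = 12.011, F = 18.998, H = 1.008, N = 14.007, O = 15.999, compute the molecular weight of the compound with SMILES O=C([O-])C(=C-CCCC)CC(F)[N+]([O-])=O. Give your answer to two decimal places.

218.20

Molecular formula: C9H13FNO4-.
M = 9×12.011 + 1×18.998 + 13×1.008 + 1×14.007 + 4×15.999 = 218.20 g/mol.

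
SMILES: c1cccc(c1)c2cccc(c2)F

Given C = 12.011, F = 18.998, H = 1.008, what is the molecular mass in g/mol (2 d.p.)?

172.20

Molecular formula: C12H9F.
M = 12×12.011 + 1×18.998 + 9×1.008 = 172.20 g/mol.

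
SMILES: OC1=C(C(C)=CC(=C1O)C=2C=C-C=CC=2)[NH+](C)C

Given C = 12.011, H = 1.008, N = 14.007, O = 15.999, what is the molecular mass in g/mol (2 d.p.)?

Molecular formula: C15H18NO2+.
M = 15×12.011 + 18×1.008 + 1×14.007 + 2×15.999 = 244.31 g/mol.

244.31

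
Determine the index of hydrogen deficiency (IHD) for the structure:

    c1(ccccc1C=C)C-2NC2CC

Molecular formula from the SMILES: C12H15N.
DoU = (2C + 2 + N − H − X)/2 = (2·12 + 2 + 1 − 15 − 0)/2 = 12/2 = 6.
(Structurally: 2 ring(s) + 4 π bond(s) = 6.)

6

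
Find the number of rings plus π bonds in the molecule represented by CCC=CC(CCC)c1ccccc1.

5

Molecular formula from the SMILES: C14H20.
DoU = (2C + 2 + N − H − X)/2 = (2·14 + 2 + 0 − 20 − 0)/2 = 10/2 = 5.
(Structurally: 1 ring(s) + 4 π bond(s) = 5.)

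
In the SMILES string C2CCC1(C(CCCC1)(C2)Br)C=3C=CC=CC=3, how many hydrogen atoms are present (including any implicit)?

21

Hydrogens are implicit in SMILES; fill each atom to its normal valence:
  8 × C: 2 H each → 16
  5 × C (aromatic): 1 H each → 5
  2 × C: no H
  1 × Br: no H
  1 × C (aromatic): no H
  Total hydrogens = 21.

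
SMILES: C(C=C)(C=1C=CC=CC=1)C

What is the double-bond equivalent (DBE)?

Molecular formula from the SMILES: C10H12.
DoU = (2C + 2 + N − H − X)/2 = (2·10 + 2 + 0 − 12 − 0)/2 = 10/2 = 5.
(Structurally: 1 ring(s) + 4 π bond(s) = 5.)

5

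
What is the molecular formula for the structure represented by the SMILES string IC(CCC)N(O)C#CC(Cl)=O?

Heavy atoms from the SMILES: 7 C, 1 Cl, 1 I, 1 N, 2 O.
Implicit hydrogens by atom environment:
  3 × C: no H
  2 × C: 2 H each → 4
  1 × C: 3 H
  1 × C: 1 H
  1 × Cl: no H
  1 × I: no H
  1 × N: no H
  1 × O: 1 H
  1 × O: no H
  Total hydrogens = 9.
Molecular formula: C7H9ClINO2

C7H9ClINO2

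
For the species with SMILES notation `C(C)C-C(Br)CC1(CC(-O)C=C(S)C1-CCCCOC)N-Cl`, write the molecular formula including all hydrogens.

C16H29BrClNO2S

Heavy atoms from the SMILES: 1 Br, 16 C, 1 Cl, 1 N, 2 O, 1 S.
Implicit hydrogens by atom environment:
  8 × C: 2 H each → 16
  4 × C: 1 H each → 4
  2 × C: 3 H each → 6
  2 × C: no H
  1 × Br: no H
  1 × Cl: no H
  1 × N: 1 H
  1 × O: 1 H
  1 × O: no H
  1 × S: 1 H
  Total hydrogens = 29.
Molecular formula: C16H29BrClNO2S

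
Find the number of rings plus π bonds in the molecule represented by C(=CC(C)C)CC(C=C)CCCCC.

Molecular formula from the SMILES: C14H26.
DoU = (2C + 2 + N − H − X)/2 = (2·14 + 2 + 0 − 26 − 0)/2 = 4/2 = 2.
(Structurally: 0 ring(s) + 2 π bond(s) = 2.)

2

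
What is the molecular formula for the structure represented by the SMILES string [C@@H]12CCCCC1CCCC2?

C10H18

Heavy atoms from the SMILES: 10 C.
Implicit hydrogens by atom environment:
  8 × C: 2 H each → 16
  2 × C: 1 H each → 2
  Total hydrogens = 18.
Molecular formula: C10H18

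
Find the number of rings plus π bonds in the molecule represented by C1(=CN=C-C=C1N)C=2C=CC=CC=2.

8

Molecular formula from the SMILES: C11H10N2.
DoU = (2C + 2 + N − H − X)/2 = (2·11 + 2 + 2 − 10 − 0)/2 = 16/2 = 8.
(Structurally: 2 ring(s) + 6 π bond(s) = 8.)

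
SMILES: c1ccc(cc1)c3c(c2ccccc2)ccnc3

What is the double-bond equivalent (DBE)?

12

Molecular formula from the SMILES: C17H13N.
DoU = (2C + 2 + N − H − X)/2 = (2·17 + 2 + 1 − 13 − 0)/2 = 24/2 = 12.
(Structurally: 3 ring(s) + 9 π bond(s) = 12.)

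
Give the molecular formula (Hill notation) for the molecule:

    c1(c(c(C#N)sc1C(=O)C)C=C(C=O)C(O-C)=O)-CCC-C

C16H17NO4S

Heavy atoms from the SMILES: 16 C, 1 N, 4 O, 1 S.
Implicit hydrogens by atom environment:
  4 × C (aromatic): no H
  4 × C: no H
  4 × O: no H
  3 × C: 3 H each → 9
  3 × C: 2 H each → 6
  2 × C: 1 H each → 2
  1 × N: no H
  1 × S (aromatic): no H
  Total hydrogens = 17.
Molecular formula: C16H17NO4S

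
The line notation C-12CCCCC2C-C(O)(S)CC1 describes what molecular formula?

Heavy atoms from the SMILES: 10 C, 1 O, 1 S.
Implicit hydrogens by atom environment:
  7 × C: 2 H each → 14
  2 × C: 1 H each → 2
  1 × C: no H
  1 × O: 1 H
  1 × S: 1 H
  Total hydrogens = 18.
Molecular formula: C10H18OS

C10H18OS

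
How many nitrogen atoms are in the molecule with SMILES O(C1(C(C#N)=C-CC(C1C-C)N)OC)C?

2

The symbol for nitrogen appears 2 times in the SMILES.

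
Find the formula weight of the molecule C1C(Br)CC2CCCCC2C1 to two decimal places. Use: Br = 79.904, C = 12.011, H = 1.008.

Molecular formula: C10H17Br.
M = 1×79.904 + 10×12.011 + 17×1.008 = 217.15 g/mol.

217.15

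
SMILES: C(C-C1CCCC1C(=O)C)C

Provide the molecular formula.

Heavy atoms from the SMILES: 10 C, 1 O.
Implicit hydrogens by atom environment:
  5 × C: 2 H each → 10
  2 × C: 3 H each → 6
  2 × C: 1 H each → 2
  1 × C: no H
  1 × O: no H
  Total hydrogens = 18.
Molecular formula: C10H18O

C10H18O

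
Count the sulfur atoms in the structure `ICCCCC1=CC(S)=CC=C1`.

1

The symbol for sulfur appears 1 time in the SMILES.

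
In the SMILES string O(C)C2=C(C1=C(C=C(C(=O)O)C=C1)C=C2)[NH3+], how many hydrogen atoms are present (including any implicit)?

12

Hydrogens are implicit in SMILES; fill each atom to its normal valence:
  5 × C (aromatic): 1 H each → 5
  5 × C (aromatic): no H
  2 × O: no H
  1 × C: 3 H
  1 × C: no H
  1 × N (charge +1): 3 H
  1 × O: 1 H
  Total hydrogens = 12.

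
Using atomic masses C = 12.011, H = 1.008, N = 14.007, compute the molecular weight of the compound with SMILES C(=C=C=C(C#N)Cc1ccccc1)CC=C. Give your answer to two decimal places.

Molecular formula: C15H13N.
M = 15×12.011 + 13×1.008 + 1×14.007 = 207.28 g/mol.

207.28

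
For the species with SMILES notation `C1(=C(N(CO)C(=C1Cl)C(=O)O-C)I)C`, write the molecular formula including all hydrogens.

Heavy atoms from the SMILES: 8 C, 1 Cl, 1 I, 1 N, 3 O.
Implicit hydrogens by atom environment:
  4 × C (aromatic): no H
  2 × C: 3 H each → 6
  2 × O: no H
  1 × C: 2 H
  1 × C: no H
  1 × Cl: no H
  1 × I: no H
  1 × N (aromatic): no H
  1 × O: 1 H
  Total hydrogens = 9.
Molecular formula: C8H9ClINO3

C8H9ClINO3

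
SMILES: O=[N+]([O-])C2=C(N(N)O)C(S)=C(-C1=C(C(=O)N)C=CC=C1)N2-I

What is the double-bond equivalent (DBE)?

Molecular formula from the SMILES: C11H10IN5O4S.
DoU = (2C + 2 + N − H − X)/2 = (2·11 + 2 + 5 − 10 − 1)/2 = 18/2 = 9.
(Structurally: 2 ring(s) + 7 π bond(s) = 9.)

9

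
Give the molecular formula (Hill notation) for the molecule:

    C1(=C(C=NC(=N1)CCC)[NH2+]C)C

Heavy atoms from the SMILES: 9 C, 3 N.
Implicit hydrogens by atom environment:
  3 × C: 3 H each → 9
  3 × C (aromatic): no H
  2 × C: 2 H each → 4
  2 × N (aromatic): no H
  1 × C (aromatic): 1 H
  1 × N (charge +1): 2 H
  Total hydrogens = 16.
Net charge +1.
Molecular formula: C9H16N3+

C9H16N3+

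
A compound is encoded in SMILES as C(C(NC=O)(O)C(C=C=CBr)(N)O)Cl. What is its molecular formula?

C7H10BrClN2O3

Heavy atoms from the SMILES: 1 Br, 7 C, 1 Cl, 2 N, 3 O.
Implicit hydrogens by atom environment:
  3 × C: 1 H each → 3
  3 × C: no H
  2 × O: 1 H each → 2
  1 × Br: no H
  1 × C: 2 H
  1 × Cl: no H
  1 × N: 2 H
  1 × N: 1 H
  1 × O: no H
  Total hydrogens = 10.
Molecular formula: C7H10BrClN2O3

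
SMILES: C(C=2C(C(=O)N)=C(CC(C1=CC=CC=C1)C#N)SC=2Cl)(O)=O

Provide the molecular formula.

Heavy atoms from the SMILES: 15 C, 1 Cl, 2 N, 3 O, 1 S.
Implicit hydrogens by atom environment:
  5 × C (aromatic): 1 H each → 5
  5 × C (aromatic): no H
  3 × C: no H
  2 × O: no H
  1 × C: 2 H
  1 × C: 1 H
  1 × Cl: no H
  1 × N: 2 H
  1 × N: no H
  1 × O: 1 H
  1 × S (aromatic): no H
  Total hydrogens = 11.
Molecular formula: C15H11ClN2O3S

C15H11ClN2O3S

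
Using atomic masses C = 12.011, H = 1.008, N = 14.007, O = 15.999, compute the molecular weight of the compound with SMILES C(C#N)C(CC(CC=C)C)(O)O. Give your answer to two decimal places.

169.22

Molecular formula: C9H15NO2.
M = 9×12.011 + 15×1.008 + 1×14.007 + 2×15.999 = 169.22 g/mol.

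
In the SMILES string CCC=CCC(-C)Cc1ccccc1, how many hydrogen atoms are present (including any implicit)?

Hydrogens are implicit in SMILES; fill each atom to its normal valence:
  5 × C (aromatic): 1 H each → 5
  3 × C: 2 H each → 6
  3 × C: 1 H each → 3
  2 × C: 3 H each → 6
  1 × C (aromatic): no H
  Total hydrogens = 20.

20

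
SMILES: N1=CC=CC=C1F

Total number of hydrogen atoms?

Hydrogens are implicit in SMILES; fill each atom to its normal valence:
  4 × C (aromatic): 1 H each → 4
  1 × C (aromatic): no H
  1 × F: no H
  1 × N (aromatic): no H
  Total hydrogens = 4.

4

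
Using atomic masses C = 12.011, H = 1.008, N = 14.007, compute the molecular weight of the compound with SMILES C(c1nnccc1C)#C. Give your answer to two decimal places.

118.14

Molecular formula: C7H6N2.
M = 7×12.011 + 6×1.008 + 2×14.007 = 118.14 g/mol.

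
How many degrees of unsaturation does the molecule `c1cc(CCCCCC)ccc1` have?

4

Molecular formula from the SMILES: C12H18.
DoU = (2C + 2 + N − H − X)/2 = (2·12 + 2 + 0 − 18 − 0)/2 = 8/2 = 4.
(Structurally: 1 ring(s) + 3 π bond(s) = 4.)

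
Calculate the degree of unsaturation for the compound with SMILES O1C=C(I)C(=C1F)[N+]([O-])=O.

4

Molecular formula from the SMILES: C4HFINO3.
DoU = (2C + 2 + N − H − X)/2 = (2·4 + 2 + 1 − 1 − 2)/2 = 8/2 = 4.
(Structurally: 1 ring(s) + 3 π bond(s) = 4.)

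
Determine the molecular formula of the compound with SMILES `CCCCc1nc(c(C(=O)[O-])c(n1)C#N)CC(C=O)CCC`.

C16H20N3O3-

Heavy atoms from the SMILES: 16 C, 3 N, 3 O.
Implicit hydrogens by atom environment:
  6 × C: 2 H each → 12
  4 × C (aromatic): no H
  2 × C: 3 H each → 6
  2 × C: 1 H each → 2
  2 × C: no H
  2 × N (aromatic): no H
  2 × O: no H
  1 × N: no H
  1 × O (charge -1): no H
  Total hydrogens = 20.
Net charge -1.
Molecular formula: C16H20N3O3-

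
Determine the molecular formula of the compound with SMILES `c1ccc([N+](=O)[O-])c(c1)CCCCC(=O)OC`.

Heavy atoms from the SMILES: 12 C, 1 N, 4 O.
Implicit hydrogens by atom environment:
  4 × C: 2 H each → 8
  4 × C (aromatic): 1 H each → 4
  3 × O: no H
  2 × C (aromatic): no H
  1 × C: 3 H
  1 × C: no H
  1 × N (charge +1): no H
  1 × O (charge -1): no H
  Total hydrogens = 15.
Molecular formula: C12H15NO4

C12H15NO4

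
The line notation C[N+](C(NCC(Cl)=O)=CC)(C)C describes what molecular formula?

Heavy atoms from the SMILES: 8 C, 1 Cl, 2 N, 1 O.
Implicit hydrogens by atom environment:
  4 × C: 3 H each → 12
  2 × C: no H
  1 × C: 2 H
  1 × C: 1 H
  1 × Cl: no H
  1 × N: 1 H
  1 × N (charge +1): no H
  1 × O: no H
  Total hydrogens = 16.
Net charge +1.
Molecular formula: C8H16ClN2O+

C8H16ClN2O+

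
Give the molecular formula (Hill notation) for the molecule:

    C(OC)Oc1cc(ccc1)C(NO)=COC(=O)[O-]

C11H12NO6-

Heavy atoms from the SMILES: 11 C, 1 N, 6 O.
Implicit hydrogens by atom environment:
  4 × C (aromatic): 1 H each → 4
  4 × O: no H
  2 × C: no H
  2 × C (aromatic): no H
  1 × C: 3 H
  1 × C: 2 H
  1 × C: 1 H
  1 × N: 1 H
  1 × O: 1 H
  1 × O (charge -1): no H
  Total hydrogens = 12.
Net charge -1.
Molecular formula: C11H12NO6-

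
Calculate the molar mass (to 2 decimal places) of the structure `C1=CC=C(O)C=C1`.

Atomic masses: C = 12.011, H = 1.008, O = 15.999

Molecular formula: C6H6O.
M = 6×12.011 + 6×1.008 + 1×15.999 = 94.11 g/mol.

94.11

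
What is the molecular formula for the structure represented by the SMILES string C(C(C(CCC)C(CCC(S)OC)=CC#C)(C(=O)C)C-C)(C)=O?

Heavy atoms from the SMILES: 19 C, 3 O, 1 S.
Implicit hydrogens by atom environment:
  5 × C: 3 H each → 15
  5 × C: 2 H each → 10
  5 × C: no H
  4 × C: 1 H each → 4
  3 × O: no H
  1 × S: 1 H
  Total hydrogens = 30.
Molecular formula: C19H30O3S

C19H30O3S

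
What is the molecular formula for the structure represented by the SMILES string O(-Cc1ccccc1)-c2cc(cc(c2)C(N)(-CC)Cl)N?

Heavy atoms from the SMILES: 16 C, 1 Cl, 2 N, 1 O.
Implicit hydrogens by atom environment:
  8 × C (aromatic): 1 H each → 8
  4 × C (aromatic): no H
  2 × C: 2 H each → 4
  2 × N: 2 H each → 4
  1 × C: 3 H
  1 × C: no H
  1 × Cl: no H
  1 × O: no H
  Total hydrogens = 19.
Molecular formula: C16H19ClN2O

C16H19ClN2O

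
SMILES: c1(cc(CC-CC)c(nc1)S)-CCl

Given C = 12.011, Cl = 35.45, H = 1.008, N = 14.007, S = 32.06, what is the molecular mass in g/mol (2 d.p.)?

215.74

Molecular formula: C10H14ClNS.
M = 10×12.011 + 1×35.45 + 14×1.008 + 1×14.007 + 1×32.06 = 215.74 g/mol.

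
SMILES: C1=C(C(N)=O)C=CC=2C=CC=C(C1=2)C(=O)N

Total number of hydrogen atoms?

10

Hydrogens are implicit in SMILES; fill each atom to its normal valence:
  6 × C (aromatic): 1 H each → 6
  4 × C (aromatic): no H
  2 × C: no H
  2 × N: 2 H each → 4
  2 × O: no H
  Total hydrogens = 10.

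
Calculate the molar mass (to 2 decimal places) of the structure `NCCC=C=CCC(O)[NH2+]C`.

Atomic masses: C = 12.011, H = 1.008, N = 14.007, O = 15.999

157.24

Molecular formula: C8H17N2O+.
M = 8×12.011 + 17×1.008 + 2×14.007 + 1×15.999 = 157.24 g/mol.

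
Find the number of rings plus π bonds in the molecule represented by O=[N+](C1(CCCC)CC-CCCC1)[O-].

2

Molecular formula from the SMILES: C11H21NO2.
DoU = (2C + 2 + N − H − X)/2 = (2·11 + 2 + 1 − 21 − 0)/2 = 4/2 = 2.
(Structurally: 1 ring(s) + 1 π bond(s) = 2.)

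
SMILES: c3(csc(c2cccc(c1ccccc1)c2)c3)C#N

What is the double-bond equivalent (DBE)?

Molecular formula from the SMILES: C17H11NS.
DoU = (2C + 2 + N − H − X)/2 = (2·17 + 2 + 1 − 11 − 0)/2 = 26/2 = 13.
(Structurally: 3 ring(s) + 10 π bond(s) = 13.)

13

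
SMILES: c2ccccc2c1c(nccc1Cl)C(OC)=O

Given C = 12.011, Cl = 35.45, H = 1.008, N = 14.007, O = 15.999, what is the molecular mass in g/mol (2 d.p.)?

247.68

Molecular formula: C13H10ClNO2.
M = 13×12.011 + 1×35.45 + 10×1.008 + 1×14.007 + 2×15.999 = 247.68 g/mol.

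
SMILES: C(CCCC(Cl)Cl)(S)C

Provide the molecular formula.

C6H12Cl2S

Heavy atoms from the SMILES: 6 C, 2 Cl, 1 S.
Implicit hydrogens by atom environment:
  3 × C: 2 H each → 6
  2 × C: 1 H each → 2
  2 × Cl: no H
  1 × C: 3 H
  1 × S: 1 H
  Total hydrogens = 12.
Molecular formula: C6H12Cl2S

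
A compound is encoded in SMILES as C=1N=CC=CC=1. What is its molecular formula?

C5H5N

Heavy atoms from the SMILES: 5 C, 1 N.
Implicit hydrogens by atom environment:
  5 × C (aromatic): 1 H each → 5
  1 × N (aromatic): no H
  Total hydrogens = 5.
Molecular formula: C5H5N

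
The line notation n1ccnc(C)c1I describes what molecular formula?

Heavy atoms from the SMILES: 5 C, 1 I, 2 N.
Implicit hydrogens by atom environment:
  2 × C (aromatic): 1 H each → 2
  2 × C (aromatic): no H
  2 × N (aromatic): no H
  1 × C: 3 H
  1 × I: no H
  Total hydrogens = 5.
Molecular formula: C5H5IN2

C5H5IN2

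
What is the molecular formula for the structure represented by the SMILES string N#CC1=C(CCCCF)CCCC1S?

Heavy atoms from the SMILES: 11 C, 1 F, 1 N, 1 S.
Implicit hydrogens by atom environment:
  7 × C: 2 H each → 14
  3 × C: no H
  1 × C: 1 H
  1 × F: no H
  1 × N: no H
  1 × S: 1 H
  Total hydrogens = 16.
Molecular formula: C11H16FNS

C11H16FNS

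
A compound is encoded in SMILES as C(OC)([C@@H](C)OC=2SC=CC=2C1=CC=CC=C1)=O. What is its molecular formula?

Heavy atoms from the SMILES: 14 C, 3 O, 1 S.
Implicit hydrogens by atom environment:
  7 × C (aromatic): 1 H each → 7
  3 × C (aromatic): no H
  3 × O: no H
  2 × C: 3 H each → 6
  1 × C: 1 H
  1 × C: no H
  1 × S (aromatic): no H
  Total hydrogens = 14.
Molecular formula: C14H14O3S

C14H14O3S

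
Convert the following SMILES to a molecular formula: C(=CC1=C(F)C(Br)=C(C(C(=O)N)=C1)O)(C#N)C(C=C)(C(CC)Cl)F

Heavy atoms from the SMILES: 1 Br, 16 C, 1 Cl, 2 F, 2 N, 2 O.
Implicit hydrogens by atom environment:
  5 × C (aromatic): no H
  4 × C: no H
  3 × C: 1 H each → 3
  2 × C: 2 H each → 4
  2 × F: no H
  1 × Br: no H
  1 × C: 3 H
  1 × C (aromatic): 1 H
  1 × Cl: no H
  1 × N: 2 H
  1 × N: no H
  1 × O: 1 H
  1 × O: no H
  Total hydrogens = 14.
Molecular formula: C16H14BrClF2N2O2

C16H14BrClF2N2O2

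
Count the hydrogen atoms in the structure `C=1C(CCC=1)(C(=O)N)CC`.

Hydrogens are implicit in SMILES; fill each atom to its normal valence:
  3 × C: 2 H each → 6
  2 × C: 1 H each → 2
  2 × C: no H
  1 × C: 3 H
  1 × N: 2 H
  1 × O: no H
  Total hydrogens = 13.

13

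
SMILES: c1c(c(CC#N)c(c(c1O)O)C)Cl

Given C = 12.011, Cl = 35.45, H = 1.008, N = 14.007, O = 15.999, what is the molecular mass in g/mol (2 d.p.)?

197.62

Molecular formula: C9H8ClNO2.
M = 9×12.011 + 1×35.45 + 8×1.008 + 1×14.007 + 2×15.999 = 197.62 g/mol.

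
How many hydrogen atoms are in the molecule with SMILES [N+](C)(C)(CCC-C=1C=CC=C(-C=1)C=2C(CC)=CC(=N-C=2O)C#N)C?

Hydrogens are implicit in SMILES; fill each atom to its normal valence:
  6 × C (aromatic): no H
  5 × C (aromatic): 1 H each → 5
  4 × C: 3 H each → 12
  4 × C: 2 H each → 8
  1 × C: no H
  1 × N (aromatic): no H
  1 × N: no H
  1 × N (charge +1): no H
  1 × O: 1 H
  Total hydrogens = 26.

26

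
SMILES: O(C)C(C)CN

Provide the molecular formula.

C4H11NO

Heavy atoms from the SMILES: 4 C, 1 N, 1 O.
Implicit hydrogens by atom environment:
  2 × C: 3 H each → 6
  1 × C: 2 H
  1 × C: 1 H
  1 × N: 2 H
  1 × O: no H
  Total hydrogens = 11.
Molecular formula: C4H11NO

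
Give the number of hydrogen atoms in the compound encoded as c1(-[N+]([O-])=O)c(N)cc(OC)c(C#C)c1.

Hydrogens are implicit in SMILES; fill each atom to its normal valence:
  4 × C (aromatic): no H
  2 × C (aromatic): 1 H each → 2
  2 × O: no H
  1 × C: 3 H
  1 × C: 1 H
  1 × C: no H
  1 × N: 2 H
  1 × N (charge +1): no H
  1 × O (charge -1): no H
  Total hydrogens = 8.

8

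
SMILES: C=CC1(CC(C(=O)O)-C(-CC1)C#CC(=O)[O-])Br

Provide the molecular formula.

C12H12BrO4-

Heavy atoms from the SMILES: 1 Br, 12 C, 4 O.
Implicit hydrogens by atom environment:
  5 × C: no H
  4 × C: 2 H each → 8
  3 × C: 1 H each → 3
  2 × O: no H
  1 × Br: no H
  1 × O: 1 H
  1 × O (charge -1): no H
  Total hydrogens = 12.
Net charge -1.
Molecular formula: C12H12BrO4-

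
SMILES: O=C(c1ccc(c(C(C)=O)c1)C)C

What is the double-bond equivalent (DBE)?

6

Molecular formula from the SMILES: C11H12O2.
DoU = (2C + 2 + N − H − X)/2 = (2·11 + 2 + 0 − 12 − 0)/2 = 12/2 = 6.
(Structurally: 1 ring(s) + 5 π bond(s) = 6.)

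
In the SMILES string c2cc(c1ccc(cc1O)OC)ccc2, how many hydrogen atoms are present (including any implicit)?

Hydrogens are implicit in SMILES; fill each atom to its normal valence:
  8 × C (aromatic): 1 H each → 8
  4 × C (aromatic): no H
  1 × C: 3 H
  1 × O: 1 H
  1 × O: no H
  Total hydrogens = 12.

12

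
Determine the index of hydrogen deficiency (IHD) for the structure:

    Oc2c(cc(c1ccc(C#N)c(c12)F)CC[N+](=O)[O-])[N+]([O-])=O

Molecular formula from the SMILES: C13H8FN3O5.
DoU = (2C + 2 + N − H − X)/2 = (2·13 + 2 + 3 − 8 − 1)/2 = 22/2 = 11.
(Structurally: 2 ring(s) + 9 π bond(s) = 11.)

11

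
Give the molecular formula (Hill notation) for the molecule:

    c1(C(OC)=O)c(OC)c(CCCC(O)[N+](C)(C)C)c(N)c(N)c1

C16H28N3O4+

Heavy atoms from the SMILES: 16 C, 3 N, 4 O.
Implicit hydrogens by atom environment:
  5 × C: 3 H each → 15
  5 × C (aromatic): no H
  3 × C: 2 H each → 6
  3 × O: no H
  2 × N: 2 H each → 4
  1 × C (aromatic): 1 H
  1 × C: 1 H
  1 × C: no H
  1 × N (charge +1): no H
  1 × O: 1 H
  Total hydrogens = 28.
Net charge +1.
Molecular formula: C16H28N3O4+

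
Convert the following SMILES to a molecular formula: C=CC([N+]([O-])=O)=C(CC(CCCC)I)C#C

C12H16INO2

Heavy atoms from the SMILES: 12 C, 1 I, 1 N, 2 O.
Implicit hydrogens by atom environment:
  5 × C: 2 H each → 10
  3 × C: 1 H each → 3
  3 × C: no H
  1 × C: 3 H
  1 × I: no H
  1 × N (charge +1): no H
  1 × O: no H
  1 × O (charge -1): no H
  Total hydrogens = 16.
Molecular formula: C12H16INO2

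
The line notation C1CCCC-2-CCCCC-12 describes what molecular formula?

Heavy atoms from the SMILES: 10 C.
Implicit hydrogens by atom environment:
  8 × C: 2 H each → 16
  2 × C: 1 H each → 2
  Total hydrogens = 18.
Molecular formula: C10H18

C10H18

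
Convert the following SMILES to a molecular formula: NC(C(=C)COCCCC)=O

C8H15NO2

Heavy atoms from the SMILES: 8 C, 1 N, 2 O.
Implicit hydrogens by atom environment:
  5 × C: 2 H each → 10
  2 × C: no H
  2 × O: no H
  1 × C: 3 H
  1 × N: 2 H
  Total hydrogens = 15.
Molecular formula: C8H15NO2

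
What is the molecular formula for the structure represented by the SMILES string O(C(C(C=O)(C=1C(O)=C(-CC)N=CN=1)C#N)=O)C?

Heavy atoms from the SMILES: 11 C, 3 N, 4 O.
Implicit hydrogens by atom environment:
  3 × C (aromatic): no H
  3 × C: no H
  3 × O: no H
  2 × C: 3 H each → 6
  2 × N (aromatic): no H
  1 × C: 2 H
  1 × C (aromatic): 1 H
  1 × C: 1 H
  1 × N: no H
  1 × O: 1 H
  Total hydrogens = 11.
Molecular formula: C11H11N3O4

C11H11N3O4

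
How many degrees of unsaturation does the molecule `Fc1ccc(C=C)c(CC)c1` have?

Molecular formula from the SMILES: C10H11F.
DoU = (2C + 2 + N − H − X)/2 = (2·10 + 2 + 0 − 11 − 1)/2 = 10/2 = 5.
(Structurally: 1 ring(s) + 4 π bond(s) = 5.)

5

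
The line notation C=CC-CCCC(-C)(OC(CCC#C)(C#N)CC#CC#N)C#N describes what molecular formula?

Heavy atoms from the SMILES: 19 C, 3 N, 1 O.
Implicit hydrogens by atom environment:
  8 × C: 2 H each → 16
  8 × C: no H
  3 × N: no H
  2 × C: 1 H each → 2
  1 × C: 3 H
  1 × O: no H
  Total hydrogens = 21.
Molecular formula: C19H21N3O

C19H21N3O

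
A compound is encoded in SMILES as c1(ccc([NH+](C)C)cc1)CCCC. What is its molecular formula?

Heavy atoms from the SMILES: 12 C, 1 N.
Implicit hydrogens by atom environment:
  4 × C (aromatic): 1 H each → 4
  3 × C: 3 H each → 9
  3 × C: 2 H each → 6
  2 × C (aromatic): no H
  1 × N (charge +1): 1 H
  Total hydrogens = 20.
Net charge +1.
Molecular formula: C12H20N+

C12H20N+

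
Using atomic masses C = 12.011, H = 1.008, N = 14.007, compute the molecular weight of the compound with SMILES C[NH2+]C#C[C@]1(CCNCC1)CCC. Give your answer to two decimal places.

Molecular formula: C11H21N2+.
M = 11×12.011 + 21×1.008 + 2×14.007 = 181.30 g/mol.

181.30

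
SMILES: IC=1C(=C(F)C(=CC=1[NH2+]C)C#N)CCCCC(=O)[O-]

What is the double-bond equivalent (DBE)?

7

Molecular formula from the SMILES: C13H14FIN2O2.
DoU = (2C + 2 + N − H − X)/2 = (2·13 + 2 + 2 − 14 − 2)/2 = 14/2 = 7.
(Structurally: 1 ring(s) + 6 π bond(s) = 7.)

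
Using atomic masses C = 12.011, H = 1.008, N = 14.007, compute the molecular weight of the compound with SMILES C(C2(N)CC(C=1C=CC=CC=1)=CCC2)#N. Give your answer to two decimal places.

Molecular formula: C13H14N2.
M = 13×12.011 + 14×1.008 + 2×14.007 = 198.27 g/mol.

198.27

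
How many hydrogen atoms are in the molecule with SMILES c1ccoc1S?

Hydrogens are implicit in SMILES; fill each atom to its normal valence:
  3 × C (aromatic): 1 H each → 3
  1 × C (aromatic): no H
  1 × O (aromatic): no H
  1 × S: 1 H
  Total hydrogens = 4.

4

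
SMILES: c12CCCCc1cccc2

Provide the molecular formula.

Heavy atoms from the SMILES: 10 C.
Implicit hydrogens by atom environment:
  4 × C: 2 H each → 8
  4 × C (aromatic): 1 H each → 4
  2 × C (aromatic): no H
  Total hydrogens = 12.
Molecular formula: C10H12

C10H12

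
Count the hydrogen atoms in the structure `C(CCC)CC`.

Hydrogens are implicit in SMILES; fill each atom to its normal valence:
  4 × C: 2 H each → 8
  2 × C: 3 H each → 6
  Total hydrogens = 14.

14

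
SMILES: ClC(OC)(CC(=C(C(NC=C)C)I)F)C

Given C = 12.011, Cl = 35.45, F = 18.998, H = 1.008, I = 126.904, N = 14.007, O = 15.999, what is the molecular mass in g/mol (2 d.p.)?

347.60

Molecular formula: C10H16ClFINO.
M = 10×12.011 + 1×35.45 + 1×18.998 + 16×1.008 + 1×126.904 + 1×14.007 + 1×15.999 = 347.60 g/mol.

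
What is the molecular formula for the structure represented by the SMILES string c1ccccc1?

Heavy atoms from the SMILES: 6 C.
Implicit hydrogens by atom environment:
  6 × C (aromatic): 1 H each → 6
  Total hydrogens = 6.
Molecular formula: C6H6

C6H6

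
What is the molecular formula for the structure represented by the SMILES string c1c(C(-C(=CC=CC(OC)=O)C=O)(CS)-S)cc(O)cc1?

C15H16O4S2

Heavy atoms from the SMILES: 15 C, 4 O, 2 S.
Implicit hydrogens by atom environment:
  4 × C: 1 H each → 4
  4 × C (aromatic): 1 H each → 4
  3 × C: no H
  3 × O: no H
  2 × C (aromatic): no H
  2 × S: 1 H each → 2
  1 × C: 3 H
  1 × C: 2 H
  1 × O: 1 H
  Total hydrogens = 16.
Molecular formula: C15H16O4S2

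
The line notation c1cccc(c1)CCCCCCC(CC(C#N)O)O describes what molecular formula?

Heavy atoms from the SMILES: 16 C, 1 N, 2 O.
Implicit hydrogens by atom environment:
  7 × C: 2 H each → 14
  5 × C (aromatic): 1 H each → 5
  2 × C: 1 H each → 2
  2 × O: 1 H each → 2
  1 × C: no H
  1 × C (aromatic): no H
  1 × N: no H
  Total hydrogens = 23.
Molecular formula: C16H23NO2

C16H23NO2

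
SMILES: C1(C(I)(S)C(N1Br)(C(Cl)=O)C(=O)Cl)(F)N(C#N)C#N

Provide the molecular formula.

C7HBrCl2FIN4O2S

Heavy atoms from the SMILES: 1 Br, 7 C, 2 Cl, 1 F, 1 I, 4 N, 2 O, 1 S.
Implicit hydrogens by atom environment:
  7 × C: no H
  4 × N: no H
  2 × Cl: no H
  2 × O: no H
  1 × Br: no H
  1 × F: no H
  1 × I: no H
  1 × S: 1 H
  Total hydrogens = 1.
Molecular formula: C7HBrCl2FIN4O2S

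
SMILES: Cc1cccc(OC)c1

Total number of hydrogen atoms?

Hydrogens are implicit in SMILES; fill each atom to its normal valence:
  4 × C (aromatic): 1 H each → 4
  2 × C: 3 H each → 6
  2 × C (aromatic): no H
  1 × O: no H
  Total hydrogens = 10.

10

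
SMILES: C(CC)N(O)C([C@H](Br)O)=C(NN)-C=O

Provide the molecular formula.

C7H14BrN3O3

Heavy atoms from the SMILES: 1 Br, 7 C, 3 N, 3 O.
Implicit hydrogens by atom environment:
  2 × C: 2 H each → 4
  2 × C: 1 H each → 2
  2 × C: no H
  2 × O: 1 H each → 2
  1 × Br: no H
  1 × C: 3 H
  1 × N: 2 H
  1 × N: 1 H
  1 × N: no H
  1 × O: no H
  Total hydrogens = 14.
Molecular formula: C7H14BrN3O3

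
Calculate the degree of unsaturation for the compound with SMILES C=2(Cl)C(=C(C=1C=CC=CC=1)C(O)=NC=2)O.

Molecular formula from the SMILES: C11H8ClNO2.
DoU = (2C + 2 + N − H − X)/2 = (2·11 + 2 + 1 − 8 − 1)/2 = 16/2 = 8.
(Structurally: 2 ring(s) + 6 π bond(s) = 8.)

8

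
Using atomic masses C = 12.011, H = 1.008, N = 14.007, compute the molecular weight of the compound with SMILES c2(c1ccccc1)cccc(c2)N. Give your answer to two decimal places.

169.23

Molecular formula: C12H11N.
M = 12×12.011 + 11×1.008 + 1×14.007 = 169.23 g/mol.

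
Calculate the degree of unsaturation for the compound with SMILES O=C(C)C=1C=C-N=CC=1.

Molecular formula from the SMILES: C7H7NO.
DoU = (2C + 2 + N − H − X)/2 = (2·7 + 2 + 1 − 7 − 0)/2 = 10/2 = 5.
(Structurally: 1 ring(s) + 4 π bond(s) = 5.)

5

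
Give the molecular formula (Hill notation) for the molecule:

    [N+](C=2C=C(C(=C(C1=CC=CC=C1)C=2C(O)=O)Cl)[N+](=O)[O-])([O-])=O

Heavy atoms from the SMILES: 13 C, 1 Cl, 2 N, 6 O.
Implicit hydrogens by atom environment:
  6 × C (aromatic): 1 H each → 6
  6 × C (aromatic): no H
  3 × O: no H
  2 × N (charge +1): no H
  2 × O (charge -1): no H
  1 × C: no H
  1 × Cl: no H
  1 × O: 1 H
  Total hydrogens = 7.
Molecular formula: C13H7ClN2O6

C13H7ClN2O6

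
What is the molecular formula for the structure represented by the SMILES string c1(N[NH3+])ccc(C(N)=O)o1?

C5H8N3O2+

Heavy atoms from the SMILES: 5 C, 3 N, 2 O.
Implicit hydrogens by atom environment:
  2 × C (aromatic): 1 H each → 2
  2 × C (aromatic): no H
  1 × C: no H
  1 × N (charge +1): 3 H
  1 × N: 2 H
  1 × N: 1 H
  1 × O (aromatic): no H
  1 × O: no H
  Total hydrogens = 8.
Net charge +1.
Molecular formula: C5H8N3O2+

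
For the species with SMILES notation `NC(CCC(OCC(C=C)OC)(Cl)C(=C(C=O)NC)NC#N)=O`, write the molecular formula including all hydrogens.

Heavy atoms from the SMILES: 14 C, 1 Cl, 4 N, 4 O.
Implicit hydrogens by atom environment:
  5 × C: no H
  4 × C: 2 H each → 8
  4 × O: no H
  3 × C: 1 H each → 3
  2 × C: 3 H each → 6
  2 × N: 1 H each → 2
  1 × Cl: no H
  1 × N: 2 H
  1 × N: no H
  Total hydrogens = 21.
Molecular formula: C14H21ClN4O4

C14H21ClN4O4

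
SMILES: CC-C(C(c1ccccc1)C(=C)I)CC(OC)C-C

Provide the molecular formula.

Heavy atoms from the SMILES: 17 C, 1 I, 1 O.
Implicit hydrogens by atom environment:
  5 × C (aromatic): 1 H each → 5
  4 × C: 2 H each → 8
  3 × C: 3 H each → 9
  3 × C: 1 H each → 3
  1 × C: no H
  1 × C (aromatic): no H
  1 × I: no H
  1 × O: no H
  Total hydrogens = 25.
Molecular formula: C17H25IO

C17H25IO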